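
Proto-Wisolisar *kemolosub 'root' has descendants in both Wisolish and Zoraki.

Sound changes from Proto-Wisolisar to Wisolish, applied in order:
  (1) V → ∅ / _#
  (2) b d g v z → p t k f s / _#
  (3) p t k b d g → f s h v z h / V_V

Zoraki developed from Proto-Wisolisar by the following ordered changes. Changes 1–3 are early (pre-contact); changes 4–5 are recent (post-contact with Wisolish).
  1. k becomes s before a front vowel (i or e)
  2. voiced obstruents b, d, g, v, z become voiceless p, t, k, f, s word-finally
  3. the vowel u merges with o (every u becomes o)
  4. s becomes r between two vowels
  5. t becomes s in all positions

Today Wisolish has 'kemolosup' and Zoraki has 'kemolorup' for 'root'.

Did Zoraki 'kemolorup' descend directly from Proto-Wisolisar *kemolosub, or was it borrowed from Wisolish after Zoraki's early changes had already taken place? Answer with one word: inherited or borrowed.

borrowed

If inherited, *kemolosub would pass through all of Zoraki's changes:
Zoraki: start from *kemolosub.
  rule 1 (palatalisation): kemolosub → semolosub
  rule 2 (final devoicing): semolosub → semolosup
  rule 3 (vowel merger): semolosup → semolosop
  rule 4 (rhotacism): semolosop → semolorop
  rule 5: no change — semolorop
  ⇒ Zoraki semolorop
If borrowed from Wisolish 'kemolosup' after the early changes, it would undergo only the recent ones:
  rule 4 (rhotacism): kemolosup → kemolorup
  rule 5 (unconditioned shift): no change (kemolorup)
  ⇒ as a loan: kemolorup
Zoraki 'kemolorup' matches the loan outcome 'kemolorup', not the inherited 'semolorop' — it skipped the early Zoraki changes, so it was borrowed from Wisolish.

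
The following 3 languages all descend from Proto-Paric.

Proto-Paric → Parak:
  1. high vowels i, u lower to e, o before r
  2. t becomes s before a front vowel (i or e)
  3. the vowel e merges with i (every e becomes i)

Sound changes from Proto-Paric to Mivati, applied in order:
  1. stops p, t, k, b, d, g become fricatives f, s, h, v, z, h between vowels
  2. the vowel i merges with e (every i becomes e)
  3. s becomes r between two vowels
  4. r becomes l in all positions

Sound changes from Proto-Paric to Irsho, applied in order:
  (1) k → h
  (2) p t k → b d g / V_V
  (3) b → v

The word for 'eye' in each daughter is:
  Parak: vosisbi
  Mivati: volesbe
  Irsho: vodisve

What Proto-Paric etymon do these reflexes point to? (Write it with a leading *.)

*votisbe

Position 7: Parak has i, Mivati has e, Irsho has e. Irsho preserves e here (none of its changes turn any other segment into e), so the proto-segment is *e.
Position 3: Parak has s, Mivati has l, Irsho has d. Taking the neighbouring segments as reconstructed: Parak s could go back to *t or *s; Mivati l could go back to *t or *s or *l or *r; Irsho d could go back to *t or *d — the one source consistent with every daughter is *t.
Position 4: Parak has i, Mivati has e, Irsho has i. Irsho preserves i here (none of its changes turn any other segment into i), so the proto-segment is *i.
Verify the candidate proto-form against each daughter:
Parak: *votisbe
  votisbe (rule 1 does not apply)
  votisbe → vosisbe   [palatalisation]
  vosisbe → vosisbi   [vowel merger]
  giving Parak vosisbi.
Mivati: *votisbe > vosisbe > vosesbe > voresbe > volesbe  (by intervocalic lenition, vowel merger, rhotacism, unconditioned shift)
Irsho: *votisbe
  votisbe (rule 1 does not apply)
  votisbe → vodisbe   [intervocalic voicing]
  vodisbe → vodisve   [unconditioned shift]
  giving Irsho vodisve.
No other proto-form is consistent with every reflex, so the reconstruction is *votisbe.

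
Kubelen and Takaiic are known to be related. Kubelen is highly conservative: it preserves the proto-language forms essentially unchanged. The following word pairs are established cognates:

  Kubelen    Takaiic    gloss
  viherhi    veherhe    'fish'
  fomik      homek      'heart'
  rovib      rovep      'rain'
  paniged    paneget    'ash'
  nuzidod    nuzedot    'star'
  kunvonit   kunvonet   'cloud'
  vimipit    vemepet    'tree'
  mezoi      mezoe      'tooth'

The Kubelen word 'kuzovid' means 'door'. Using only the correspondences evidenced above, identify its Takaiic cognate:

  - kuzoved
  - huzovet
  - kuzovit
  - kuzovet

viherhi ~ veherhe, fomik ~ homek — Kubelen i corresponds to Takaiic e after a consonant, before a consonant other than r, m, n, p, b, f, v.
paniged ~ paneget, nuzidod ~ nuzedot — Kubelen d corresponds to Takaiic t word-finally.
Applying these to Kubelen 'kuzovid':
  kuzovid → kuzoved   (i→e after a consonant, before a consonant other than r, m, n, p, b, f, v)
  kuzoved → kuzovet   (d→t word-finally)
So the Takaiic cognate is 'kuzovet'.

kuzovet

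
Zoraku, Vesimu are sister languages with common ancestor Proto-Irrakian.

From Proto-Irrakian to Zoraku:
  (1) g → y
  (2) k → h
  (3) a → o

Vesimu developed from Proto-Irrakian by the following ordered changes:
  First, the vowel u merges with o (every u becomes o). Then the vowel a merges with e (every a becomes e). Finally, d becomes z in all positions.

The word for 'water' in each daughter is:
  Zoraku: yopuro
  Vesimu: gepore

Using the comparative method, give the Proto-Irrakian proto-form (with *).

Position 2: Zoraku has o, Vesimu has e. Taking the neighbouring segments as reconstructed: Zoraku o could go back to *a or *o; Vesimu e could go back to *a or *e — the one source consistent with every daughter is *a.
Position 4: Zoraku has u, Vesimu has o. Zoraku preserves u here (none of its changes turn any other segment into u), so the proto-segment is *u.
Verify the candidate proto-form against each daughter:
Zoraku: *gapura > yapura > yopuro  (by unconditioned shift, vowel merger)
Vesimu: *gapura > gapora > gepore  (by vowel merger, vowel merger)
No other proto-form is consistent with every reflex, so the reconstruction is *gapura.

*gapura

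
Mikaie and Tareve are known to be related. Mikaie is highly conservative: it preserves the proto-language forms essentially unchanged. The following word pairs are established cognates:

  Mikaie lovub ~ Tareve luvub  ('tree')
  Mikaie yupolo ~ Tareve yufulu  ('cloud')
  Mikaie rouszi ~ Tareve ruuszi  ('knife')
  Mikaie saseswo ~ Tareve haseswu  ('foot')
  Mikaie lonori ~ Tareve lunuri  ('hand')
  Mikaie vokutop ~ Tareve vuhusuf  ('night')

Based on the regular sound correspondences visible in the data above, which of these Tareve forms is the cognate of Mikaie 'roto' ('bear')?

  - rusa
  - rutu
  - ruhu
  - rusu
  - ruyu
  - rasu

yupolo ~ yufulu, vokutop ~ vuhusuf — Mikaie o corresponds to Tareve u after a consonant, before a consonant other than r, m, n, p, b, f, v.
vokutop ~ vuhusuf — Mikaie t corresponds to Tareve s between vowels (before a back vowel).
yupolo ~ yufulu, saseswo ~ haseswu — Mikaie o corresponds to Tareve u word-finally.
Applying these to Mikaie 'roto':
  roto → ruto   (o→u after a consonant, before a consonant other than r, m, n, p, b, f, v)
  ruto → ruso   (t→s between vowels (before a back vowel))
  ruso → rusu   (o→u word-finally)
So the Tareve cognate is 'rusu'.

rusu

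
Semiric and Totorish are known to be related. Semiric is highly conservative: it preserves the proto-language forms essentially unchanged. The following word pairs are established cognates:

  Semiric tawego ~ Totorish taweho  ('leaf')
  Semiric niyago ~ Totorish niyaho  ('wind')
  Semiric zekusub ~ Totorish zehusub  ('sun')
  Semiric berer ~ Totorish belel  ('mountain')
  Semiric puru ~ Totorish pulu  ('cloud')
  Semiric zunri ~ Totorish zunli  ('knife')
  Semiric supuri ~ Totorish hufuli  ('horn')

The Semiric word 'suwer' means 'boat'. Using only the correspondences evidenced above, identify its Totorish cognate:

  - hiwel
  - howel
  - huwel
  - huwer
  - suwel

supuri ~ hufuli — Semiric s corresponds to Totorish h word-initially before a back vowel.
berer ~ belel — Semiric r corresponds to Totorish l word-finally.
Applying these to Semiric 'suwer':
  suwer → huwer   (s→h word-initially before a back vowel)
  huwer → huwel   (r→l word-finally)
So the Totorish cognate is 'huwel'.

huwel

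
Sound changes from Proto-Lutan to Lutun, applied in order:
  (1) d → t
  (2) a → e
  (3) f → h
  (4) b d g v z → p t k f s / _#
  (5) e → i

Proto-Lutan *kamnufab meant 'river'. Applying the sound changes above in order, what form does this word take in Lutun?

Lutun: *kamnufab
  kamnufab (rule 1 does not apply)
  kamnufab → kemnufeb   [vowel merger]
  kemnufeb → kemnuheb   [unconditioned shift]
  kemnuheb → kemnuhep   [final devoicing]
  kemnuhep → kimnuhip   [vowel merger]
  giving Lutun kimnuhip.

kimnuhip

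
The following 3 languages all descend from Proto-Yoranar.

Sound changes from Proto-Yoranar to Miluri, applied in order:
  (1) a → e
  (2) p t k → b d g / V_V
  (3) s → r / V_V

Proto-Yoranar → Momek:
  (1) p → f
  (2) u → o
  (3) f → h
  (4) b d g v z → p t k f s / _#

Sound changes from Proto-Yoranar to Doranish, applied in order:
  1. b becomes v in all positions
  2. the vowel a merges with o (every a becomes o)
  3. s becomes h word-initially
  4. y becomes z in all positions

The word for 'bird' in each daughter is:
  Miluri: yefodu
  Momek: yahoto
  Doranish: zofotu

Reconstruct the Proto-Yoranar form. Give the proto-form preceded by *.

Position 5: Miluri has d, Momek has t, Doranish has t. Doranish preserves t here (none of its changes turn any other segment into t), so the proto-segment is *t.
Position 1: Miluri has y, Momek has y, Doranish has z. Miluri preserves y here (none of its changes turn any other segment into y), so the proto-segment is *y.
Position 6: Miluri has u, Momek has o, Doranish has u. Miluri preserves u here (none of its changes turn any other segment into u), so the proto-segment is *u.
Verify the candidate proto-form against each daughter:
Miluri: *yafotu > yefotu > yefodu  (by vowel merger, intervocalic voicing)
Momek: *yafotu
  yafotu (rule 1 does not apply)
  yafotu → yafoto   [vowel merger]
  yafoto → yahoto   [unconditioned shift]
  yahoto (rule 4 does not apply)
  giving Momek yahoto.
Doranish: *yafotu > yofotu > zofotu  (by vowel merger, unconditioned shift)
*yafotu is the unique common source.

*yafotu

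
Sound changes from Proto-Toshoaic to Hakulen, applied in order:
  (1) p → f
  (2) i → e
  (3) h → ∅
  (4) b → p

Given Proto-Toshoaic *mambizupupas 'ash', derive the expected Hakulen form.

mampezufufas

Hakulen: start from *mambizupupas.
  rule 1 (unconditioned shift): mambizupupas → mambizufufas
  rule 2 (vowel merger): mambizufufas → mambezufufas
  rule 3: no change — mambezufufas
  rule 4 (unconditioned shift): mambezufufas → mampezufufas
  ⇒ Hakulen mampezufufas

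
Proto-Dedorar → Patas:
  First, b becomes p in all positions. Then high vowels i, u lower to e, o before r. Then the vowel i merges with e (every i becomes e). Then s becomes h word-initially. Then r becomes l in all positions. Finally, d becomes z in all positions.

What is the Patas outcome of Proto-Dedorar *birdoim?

pelzoem

Patas: *birdoim
  birdoim → pirdoim   [unconditioned shift]
  pirdoim → perdoim   [pre-rhotic lowering]
  perdoim → perdoem   [vowel merger]
  perdoem (rule 4 does not apply)
  perdoem → peldoem   [unconditioned shift]
  peldoem → pelzoem   [unconditioned shift]
  giving Patas pelzoem.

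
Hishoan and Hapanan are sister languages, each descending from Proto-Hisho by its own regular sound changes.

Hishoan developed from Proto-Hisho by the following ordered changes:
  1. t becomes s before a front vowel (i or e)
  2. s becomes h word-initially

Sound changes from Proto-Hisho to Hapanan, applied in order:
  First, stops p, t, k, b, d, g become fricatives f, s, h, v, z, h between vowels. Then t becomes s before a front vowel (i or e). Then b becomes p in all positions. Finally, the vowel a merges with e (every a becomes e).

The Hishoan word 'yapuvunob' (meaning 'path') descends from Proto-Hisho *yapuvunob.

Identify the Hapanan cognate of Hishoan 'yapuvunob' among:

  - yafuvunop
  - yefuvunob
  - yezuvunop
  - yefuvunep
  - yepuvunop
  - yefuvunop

Hapanan: start from *yapuvunob.
  rule 1 (intervocalic lenition): yapuvunob → yafuvunob
  rule 2: no change — yafuvunob
  rule 3 (unconditioned shift): yafuvunob → yafuvunop
  rule 4 (vowel merger): yafuvunop → yefuvunop
  ⇒ Hapanan yefuvunop
Only 'yefuvunop' matches the regular Hapanan development of *yapuvunob.

yefuvunop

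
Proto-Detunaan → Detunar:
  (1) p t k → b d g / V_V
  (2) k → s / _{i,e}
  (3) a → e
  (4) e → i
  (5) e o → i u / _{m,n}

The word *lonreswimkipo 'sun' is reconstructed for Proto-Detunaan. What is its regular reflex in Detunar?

Detunar: start from *lonreswimkipo.
  rule 1 (intervocalic voicing): lonreswimkipo → lonreswimkibo
  rule 2 (palatalisation): lonreswimkibo → lonreswimsibo
  rule 3: no change — lonreswimsibo
  rule 4 (vowel merger): lonreswimsibo → lonriswimsibo
  rule 5 (pre-nasal raising): lonriswimsibo → lunriswimsibo
  ⇒ Detunar lunriswimsibo

lunriswimsibo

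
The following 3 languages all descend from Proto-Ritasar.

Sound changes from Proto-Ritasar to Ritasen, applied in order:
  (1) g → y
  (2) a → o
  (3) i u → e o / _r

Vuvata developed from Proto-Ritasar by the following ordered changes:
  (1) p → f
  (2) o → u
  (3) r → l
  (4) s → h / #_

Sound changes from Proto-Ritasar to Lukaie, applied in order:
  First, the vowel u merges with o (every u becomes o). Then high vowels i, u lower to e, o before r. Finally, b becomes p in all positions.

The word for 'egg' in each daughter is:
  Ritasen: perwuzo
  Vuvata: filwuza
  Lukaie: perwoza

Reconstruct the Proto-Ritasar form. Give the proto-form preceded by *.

Position 2: Ritasen has e, Vuvata has i, Lukaie has e. Vuvata preserves i here (none of its changes turn any other segment into i), so the proto-segment is *i.
Position 3: Ritasen has r, Vuvata has l, Lukaie has r. Ritasen preserves r here (none of its changes turn any other segment into r), so the proto-segment is *r.
Position 7: Ritasen has o, Vuvata has a, Lukaie has a. Vuvata preserves a here (none of its changes turn any other segment into a), so the proto-segment is *a.
Verify the candidate proto-form against each daughter:
Ritasen: *pirwuza
  pirwuza (rule 1 does not apply)
  pirwuza → pirwuzo   [vowel merger]
  pirwuzo → perwuzo   [pre-rhotic lowering]
  giving Ritasen perwuzo.
Vuvata: *pirwuza
  pirwuza → firwuza   [unconditioned shift]
  firwuza (rule 2 does not apply)
  firwuza → filwuza   [unconditioned shift]
  filwuza (rule 4 does not apply)
  giving Vuvata filwuza.
Lukaie: *pirwuza > pirwoza > perwoza  (by vowel merger, pre-rhotic lowering)
No other proto-form is consistent with every reflex, so the reconstruction is *pirwuza.

*pirwuza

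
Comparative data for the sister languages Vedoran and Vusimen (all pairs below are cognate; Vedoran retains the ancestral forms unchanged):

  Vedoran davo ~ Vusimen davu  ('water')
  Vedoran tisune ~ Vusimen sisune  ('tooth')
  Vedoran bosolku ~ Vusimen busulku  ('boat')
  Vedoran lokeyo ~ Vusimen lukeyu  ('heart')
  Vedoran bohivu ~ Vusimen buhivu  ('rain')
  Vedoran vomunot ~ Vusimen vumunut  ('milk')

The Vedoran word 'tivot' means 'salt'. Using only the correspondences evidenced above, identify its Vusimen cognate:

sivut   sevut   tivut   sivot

sivut

tisune ~ sisune — Vedoran t corresponds to Vusimen s word-initially before a front vowel.
bosolku ~ busulku, lokeyo ~ lukeyu — Vedoran o corresponds to Vusimen u after a consonant, before a consonant other than r, m, n, p, b, f, v.
Applying these to Vedoran 'tivot':
  tivot → sivot   (t→s word-initially before a front vowel)
  sivot → sivut   (o→u after a consonant, before a consonant other than r, m, n, p, b, f, v)
So the Vusimen cognate is 'sivut'.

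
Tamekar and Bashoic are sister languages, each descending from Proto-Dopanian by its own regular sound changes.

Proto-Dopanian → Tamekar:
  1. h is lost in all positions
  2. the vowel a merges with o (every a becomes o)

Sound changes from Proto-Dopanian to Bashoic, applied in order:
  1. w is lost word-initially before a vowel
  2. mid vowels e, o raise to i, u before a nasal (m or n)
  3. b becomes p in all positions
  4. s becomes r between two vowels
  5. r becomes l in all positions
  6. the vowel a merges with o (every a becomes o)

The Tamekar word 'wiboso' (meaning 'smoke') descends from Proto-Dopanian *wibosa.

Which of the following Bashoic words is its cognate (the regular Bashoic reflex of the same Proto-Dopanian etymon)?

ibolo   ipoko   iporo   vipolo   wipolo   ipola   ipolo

Bashoic: *wibosa
  wibosa → ibosa   [glide loss]
  ibosa (rule 2 does not apply)
  ibosa → iposa   [unconditioned shift]
  iposa → ipora   [rhotacism]
  ipora → ipola   [unconditioned shift]
  ipola → ipolo   [vowel merger]
  giving Bashoic ipolo.
The other candidates each miss or misapply at least one Bashoic change.

ipolo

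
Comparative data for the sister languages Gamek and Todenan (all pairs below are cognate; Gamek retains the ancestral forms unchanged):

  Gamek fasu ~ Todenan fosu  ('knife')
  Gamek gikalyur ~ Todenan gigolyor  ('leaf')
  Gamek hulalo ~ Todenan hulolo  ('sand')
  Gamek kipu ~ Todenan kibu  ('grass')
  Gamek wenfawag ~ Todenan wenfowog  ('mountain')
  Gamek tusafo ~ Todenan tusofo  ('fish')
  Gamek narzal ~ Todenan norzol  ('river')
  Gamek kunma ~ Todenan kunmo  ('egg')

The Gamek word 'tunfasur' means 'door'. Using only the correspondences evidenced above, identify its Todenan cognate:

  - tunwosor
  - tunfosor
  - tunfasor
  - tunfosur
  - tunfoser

tunfosor

fasu ~ fosu, gikalyur ~ gigolyor — Gamek a corresponds to Todenan o after a consonant, before a consonant other than r, m, n, p, b, f, v.
gikalyur ~ gigolyor — Gamek u corresponds to Todenan o after a consonant, before r.
Applying these to Gamek 'tunfasur':
  tunfasur → tunfosur   (a→o after a consonant, before a consonant other than r, m, n, p, b, f, v)
  tunfosur → tunfosor   (u→o after a consonant, before r)
So the Todenan cognate is 'tunfosor'.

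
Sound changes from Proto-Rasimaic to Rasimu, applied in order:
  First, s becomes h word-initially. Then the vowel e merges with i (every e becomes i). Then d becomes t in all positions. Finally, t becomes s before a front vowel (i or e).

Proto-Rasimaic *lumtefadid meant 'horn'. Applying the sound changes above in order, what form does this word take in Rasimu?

lumsifasit

Rasimu: *lumtefadid > lumtifadid > lumtifatit > lumsifasit  (by vowel merger, unconditioned shift, palatalisation)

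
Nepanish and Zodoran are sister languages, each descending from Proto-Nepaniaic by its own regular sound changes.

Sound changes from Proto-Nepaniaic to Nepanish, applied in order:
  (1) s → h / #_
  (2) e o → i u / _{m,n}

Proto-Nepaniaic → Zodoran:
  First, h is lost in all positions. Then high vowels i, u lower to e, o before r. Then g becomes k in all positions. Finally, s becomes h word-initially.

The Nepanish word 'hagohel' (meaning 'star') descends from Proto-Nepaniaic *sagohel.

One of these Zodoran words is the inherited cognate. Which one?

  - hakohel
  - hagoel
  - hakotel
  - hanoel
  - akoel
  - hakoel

Zodoran: *sagohel > sagoel > sakoel > hakoel  (by h-loss, unconditioned shift, debuccalisation)
Only 'hakoel' matches the regular Zodoran development of *sagohel.

hakoel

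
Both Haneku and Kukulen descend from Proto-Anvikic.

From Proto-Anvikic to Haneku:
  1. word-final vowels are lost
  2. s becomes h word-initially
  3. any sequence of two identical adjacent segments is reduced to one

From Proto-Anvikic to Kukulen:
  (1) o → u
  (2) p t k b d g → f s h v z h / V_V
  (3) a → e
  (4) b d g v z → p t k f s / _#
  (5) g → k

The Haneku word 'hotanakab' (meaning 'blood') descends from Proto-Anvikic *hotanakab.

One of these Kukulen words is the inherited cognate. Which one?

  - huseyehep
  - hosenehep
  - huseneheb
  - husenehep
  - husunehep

Kukulen: start from *hotanakab.
  rule 1 (vowel merger): hotanakab → hutanakab
  rule 2 (intervocalic lenition): hutanakab → husanahab
  rule 3 (vowel merger): husanahab → huseneheb
  rule 4 (final devoicing): huseneheb → husenehep
  rule 5: no change — husenehep
  ⇒ Kukulen husenehep

husenehep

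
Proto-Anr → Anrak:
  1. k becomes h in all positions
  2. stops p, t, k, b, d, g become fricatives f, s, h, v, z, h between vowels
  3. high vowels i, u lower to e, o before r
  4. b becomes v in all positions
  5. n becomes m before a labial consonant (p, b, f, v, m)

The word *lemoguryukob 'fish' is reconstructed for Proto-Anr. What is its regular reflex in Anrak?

Anrak: *lemoguryukob
  lemoguryukob → lemoguryuhob   [unconditioned shift]
  lemoguryuhob → lemohuryuhob   [intervocalic lenition]
  lemohuryuhob → lemohoryuhob   [pre-rhotic lowering]
  lemohoryuhob → lemohoryuhov   [unconditioned shift]
  lemohoryuhov (rule 5 does not apply)
  giving Anrak lemohoryuhov.

lemohoryuhov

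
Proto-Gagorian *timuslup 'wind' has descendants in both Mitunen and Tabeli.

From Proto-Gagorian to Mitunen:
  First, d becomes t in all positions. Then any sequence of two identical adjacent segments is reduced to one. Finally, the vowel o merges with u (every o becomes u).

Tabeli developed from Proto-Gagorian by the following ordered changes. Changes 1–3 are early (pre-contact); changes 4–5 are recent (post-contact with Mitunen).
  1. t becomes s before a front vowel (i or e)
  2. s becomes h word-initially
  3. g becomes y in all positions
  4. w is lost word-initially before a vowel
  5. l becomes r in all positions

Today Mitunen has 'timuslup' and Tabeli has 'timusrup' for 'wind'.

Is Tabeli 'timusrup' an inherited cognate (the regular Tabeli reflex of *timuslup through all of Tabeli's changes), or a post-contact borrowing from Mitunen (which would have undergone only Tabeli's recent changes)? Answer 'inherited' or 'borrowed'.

borrowed

If inherited, *timuslup would pass through all of Tabeli's changes:
Tabeli: start from *timuslup.
  rule 1 (palatalisation): timuslup → simuslup
  rule 2 (debuccalisation): simuslup → himuslup
  rule 3: no change — himuslup
  rule 4: no change — himuslup
  rule 5 (unconditioned shift): himuslup → himusrup
  ⇒ Tabeli himusrup
If borrowed from Mitunen 'timuslup' after the early changes, it would undergo only the recent ones:
  rule 4 (glide loss): no change (timuslup)
  rule 5 (unconditioned shift): timuslup → timusrup
  ⇒ as a loan: timusrup
Tabeli 'timusrup' matches the loan outcome 'timusrup', not the inherited 'himusrup' — it skipped the early Tabeli changes, so it was borrowed from Mitunen.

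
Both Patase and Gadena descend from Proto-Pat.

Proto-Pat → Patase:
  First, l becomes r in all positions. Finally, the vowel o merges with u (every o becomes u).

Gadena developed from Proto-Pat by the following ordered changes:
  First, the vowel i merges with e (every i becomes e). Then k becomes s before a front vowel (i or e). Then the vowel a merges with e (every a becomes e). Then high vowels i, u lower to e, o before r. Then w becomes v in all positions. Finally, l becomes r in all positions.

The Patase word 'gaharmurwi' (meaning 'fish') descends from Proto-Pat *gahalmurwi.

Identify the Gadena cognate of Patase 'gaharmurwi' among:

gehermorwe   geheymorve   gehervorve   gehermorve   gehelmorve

gehermorve

Gadena: *gahalmurwi > gahalmurwe > gehelmurwe > gehelmorwe > gehelmorve > gehermorve  (by vowel merger, vowel merger, pre-rhotic lowering, unconditioned shift, unconditioned shift)
Only 'gehermorve' matches the regular Gadena development of *gahalmurwi.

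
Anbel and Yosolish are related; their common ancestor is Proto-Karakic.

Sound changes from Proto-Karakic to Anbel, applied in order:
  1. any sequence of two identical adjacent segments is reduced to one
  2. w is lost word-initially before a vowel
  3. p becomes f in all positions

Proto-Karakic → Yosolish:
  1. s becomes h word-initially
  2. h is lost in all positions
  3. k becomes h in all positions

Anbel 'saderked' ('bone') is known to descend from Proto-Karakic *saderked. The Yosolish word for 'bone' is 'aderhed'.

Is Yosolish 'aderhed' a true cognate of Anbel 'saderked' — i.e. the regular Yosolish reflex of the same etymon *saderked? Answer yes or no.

yes

Derive the expected Yosolish reflex of *saderked:
Yosolish: *saderked > haderked > aderked > aderhed  (by debuccalisation, h-loss, unconditioned shift)
Yosolish 'aderhed' matches the regular reflex exactly, so the pair is cognate.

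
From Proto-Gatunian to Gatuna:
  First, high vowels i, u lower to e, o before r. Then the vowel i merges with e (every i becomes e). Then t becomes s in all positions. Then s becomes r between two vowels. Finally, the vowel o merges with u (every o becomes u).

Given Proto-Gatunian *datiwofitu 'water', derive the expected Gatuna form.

Gatuna: *datiwofitu
  datiwofitu (rule 1 does not apply)
  datiwofitu → datewofetu   [vowel merger]
  datewofetu → dasewofesu   [unconditioned shift]
  dasewofesu → darewoferu   [rhotacism]
  darewoferu → darewuferu   [vowel merger]
  giving Gatuna darewuferu.

darewuferu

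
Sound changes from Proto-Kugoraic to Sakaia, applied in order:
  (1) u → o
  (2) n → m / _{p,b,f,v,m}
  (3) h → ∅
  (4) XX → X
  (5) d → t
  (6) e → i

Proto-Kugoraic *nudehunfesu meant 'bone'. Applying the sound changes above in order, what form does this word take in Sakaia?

notiomfiso

Sakaia: *nudehunfesu > nodehonfeso > nodehomfeso > nodeomfeso > noteomfeso > notiomfiso  (by vowel merger, nasal place assimilation, h-loss, unconditioned shift, vowel merger)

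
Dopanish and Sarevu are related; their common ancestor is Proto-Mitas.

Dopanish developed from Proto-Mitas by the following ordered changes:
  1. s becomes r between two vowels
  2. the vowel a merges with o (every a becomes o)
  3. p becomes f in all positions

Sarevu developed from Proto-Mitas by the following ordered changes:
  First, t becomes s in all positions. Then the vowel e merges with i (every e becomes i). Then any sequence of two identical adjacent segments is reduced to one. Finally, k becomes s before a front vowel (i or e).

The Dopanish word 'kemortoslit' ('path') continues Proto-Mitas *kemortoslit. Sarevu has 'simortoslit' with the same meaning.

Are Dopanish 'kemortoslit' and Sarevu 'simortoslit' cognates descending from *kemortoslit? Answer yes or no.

no

Derive the expected Sarevu reflex of *kemortoslit:
Sarevu: *kemortoslit
  kemortoslit → kemorsoslis   [unconditioned shift]
  kemorsoslis → kimorsoslis   [vowel merger]
  kimorsoslis (rule 3 does not apply)
  kimorsoslis → simorsoslis   [palatalisation]
  giving Sarevu simorsoslis.
The regular Sarevu reflex would be 'simorsoslis', but the attested form is 'simortoslit'. The correspondence is irregular, so they are not cognates (the Sarevu form has a different source).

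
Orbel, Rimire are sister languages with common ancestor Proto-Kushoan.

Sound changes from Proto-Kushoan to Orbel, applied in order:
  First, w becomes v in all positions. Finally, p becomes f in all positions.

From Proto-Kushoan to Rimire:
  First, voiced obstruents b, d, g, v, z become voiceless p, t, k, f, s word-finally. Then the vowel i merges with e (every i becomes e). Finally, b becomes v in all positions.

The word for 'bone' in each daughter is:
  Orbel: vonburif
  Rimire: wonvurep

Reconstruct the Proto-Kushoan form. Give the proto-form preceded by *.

*wonburip

Position 4: Orbel has b, Rimire has v. Orbel preserves b here (none of its changes turn any other segment into b), so the proto-segment is *b.
Position 7: Orbel has i, Rimire has e. Orbel preserves i here (none of its changes turn any other segment into i), so the proto-segment is *i.
Continuing position by position gives *wonburip; check it forward:
Orbel: *wonburip
  wonburip → vonburip   [unconditioned shift]
  vonburip → vonburif   [unconditioned shift]
  giving Orbel vonburif.
Rimire: *wonburip > wonburep > wonvurep  (by vowel merger, unconditioned shift)
Only *wonburip yields all of Orbel vonburif, Rimire wonvurep.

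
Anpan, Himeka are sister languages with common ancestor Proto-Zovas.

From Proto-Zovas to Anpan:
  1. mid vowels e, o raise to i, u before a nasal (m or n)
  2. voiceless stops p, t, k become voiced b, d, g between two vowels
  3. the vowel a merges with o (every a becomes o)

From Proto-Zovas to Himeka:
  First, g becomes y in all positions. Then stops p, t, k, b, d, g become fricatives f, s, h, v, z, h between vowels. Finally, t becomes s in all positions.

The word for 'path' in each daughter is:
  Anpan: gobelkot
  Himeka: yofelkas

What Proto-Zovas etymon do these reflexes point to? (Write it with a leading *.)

*gopelkat

Position 7: Anpan has o, Himeka has a. Himeka preserves a here (none of its changes turn any other segment into a), so the proto-segment is *a.
Position 3: Anpan has b, Himeka has f. Taking the neighbouring segments as reconstructed: Anpan b could go back to *p or *b; Himeka f could go back to *p or *f — the one source consistent with every daughter is *p.
This points to *gopelkat. Verify forward in each daughter:
Anpan: *gopelkat
  gopelkat (rule 1 does not apply)
  gopelkat → gobelkat   [intervocalic voicing]
  gobelkat → gobelkot   [vowel merger]
  giving Anpan gobelkot.
Himeka: *gopelkat
  gopelkat → yopelkat   [unconditioned shift]
  yopelkat → yofelkat   [intervocalic lenition]
  yofelkat → yofelkas   [unconditioned shift]
  giving Himeka yofelkas.
*gopelkat is the unique common source.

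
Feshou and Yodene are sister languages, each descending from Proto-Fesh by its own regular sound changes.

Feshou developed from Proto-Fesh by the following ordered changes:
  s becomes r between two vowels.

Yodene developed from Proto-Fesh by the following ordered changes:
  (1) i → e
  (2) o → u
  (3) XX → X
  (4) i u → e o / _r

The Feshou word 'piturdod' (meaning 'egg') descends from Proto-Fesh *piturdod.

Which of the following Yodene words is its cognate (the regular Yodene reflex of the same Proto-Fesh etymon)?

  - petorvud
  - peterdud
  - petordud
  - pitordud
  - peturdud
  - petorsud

petordud

Yodene: *piturdod > peturdod > peturdud > petordud  (by vowel merger, vowel merger, pre-rhotic lowering)
The other candidates each miss or misapply at least one Yodene change.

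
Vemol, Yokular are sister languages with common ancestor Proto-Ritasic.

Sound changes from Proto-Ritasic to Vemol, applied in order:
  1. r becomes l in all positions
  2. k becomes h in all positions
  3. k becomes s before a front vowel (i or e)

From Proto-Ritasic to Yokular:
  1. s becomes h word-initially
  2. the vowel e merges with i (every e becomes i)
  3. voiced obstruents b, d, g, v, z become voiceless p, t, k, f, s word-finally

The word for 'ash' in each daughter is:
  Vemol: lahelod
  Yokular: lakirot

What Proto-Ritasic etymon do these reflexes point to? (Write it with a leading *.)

*lakerod

Position 4: Vemol has e, Yokular has i. Vemol preserves e here (none of its changes turn any other segment into e), so the proto-segment is *e.
Position 5: Vemol has l, Yokular has r. Yokular preserves r here (none of its changes turn any other segment into r), so the proto-segment is *r.
Position 3: Vemol has h, Yokular has k. Taking the neighbouring segments as reconstructed: Vemol h could go back to *k or *h; Yokular k can only go back to *k — the one source consistent with every daughter is *k.
Verify the candidate proto-form against each daughter:
Vemol: *lakerod
  lakerod → lakelod   [unconditioned shift]
  lakelod → lahelod   [unconditioned shift]
  lahelod (rule 3 does not apply)
  giving Vemol lahelod.
Yokular: *lakerod
  lakerod (rule 1 does not apply)
  lakerod → lakirod   [vowel merger]
  lakirod → lakirot   [final devoicing]
  giving Yokular lakirot.
No other proto-form is consistent with every reflex, so the reconstruction is *lakerod.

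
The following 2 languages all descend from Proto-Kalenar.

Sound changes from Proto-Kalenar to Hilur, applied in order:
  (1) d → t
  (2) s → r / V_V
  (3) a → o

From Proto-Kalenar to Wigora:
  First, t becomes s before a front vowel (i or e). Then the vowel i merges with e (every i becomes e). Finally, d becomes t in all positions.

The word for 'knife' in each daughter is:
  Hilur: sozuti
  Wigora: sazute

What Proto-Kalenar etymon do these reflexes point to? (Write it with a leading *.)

Position 6: Hilur has i, Wigora has e. Hilur preserves i here (none of its changes turn any other segment into i), so the proto-segment is *i.
Position 2: Hilur has o, Wigora has a. Wigora preserves a here (none of its changes turn any other segment into a), so the proto-segment is *a.
Position 5: Hilur has t, Wigora has t. Taking the neighbouring segments as reconstructed: Hilur t could go back to *t or *d; Wigora t can only go back to *d — the one source consistent with every daughter is *d.
Verify the candidate proto-form against each daughter:
Hilur: *sazudi > sazuti > sozuti  (by unconditioned shift, vowel merger)
Wigora: *sazudi
  sazudi (rule 1 does not apply)
  sazudi → sazude   [vowel merger]
  sazude → sazute   [unconditioned shift]
  giving Wigora sazute.
*sazudi is the unique common source.

*sazudi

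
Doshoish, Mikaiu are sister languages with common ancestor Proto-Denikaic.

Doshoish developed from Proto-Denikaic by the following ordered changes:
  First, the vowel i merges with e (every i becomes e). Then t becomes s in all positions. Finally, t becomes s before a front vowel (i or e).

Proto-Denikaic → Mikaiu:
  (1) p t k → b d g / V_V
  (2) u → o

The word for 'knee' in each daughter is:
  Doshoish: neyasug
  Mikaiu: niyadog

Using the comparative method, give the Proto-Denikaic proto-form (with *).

Position 2: Doshoish has e, Mikaiu has i. Mikaiu preserves i here (none of its changes turn any other segment into i), so the proto-segment is *i.
Position 5: Doshoish has s, Mikaiu has d. Taking the neighbouring segments as reconstructed: Doshoish s could go back to *t or *s; Mikaiu d could go back to *t or *d — the one source consistent with every daughter is *t.
Continuing position by position gives *niyatug; check it forward:
Doshoish: *niyatug
  niyatug → neyatug   [vowel merger]
  neyatug → neyasug   [unconditioned shift]
  neyasug (rule 3 does not apply)
  giving Doshoish neyasug.
Mikaiu: *niyatug
  niyatug → niyadug   [intervocalic voicing]
  niyadug → niyadog   [vowel merger]
  giving Mikaiu niyadog.
*niyatug is the unique common source.

*niyatug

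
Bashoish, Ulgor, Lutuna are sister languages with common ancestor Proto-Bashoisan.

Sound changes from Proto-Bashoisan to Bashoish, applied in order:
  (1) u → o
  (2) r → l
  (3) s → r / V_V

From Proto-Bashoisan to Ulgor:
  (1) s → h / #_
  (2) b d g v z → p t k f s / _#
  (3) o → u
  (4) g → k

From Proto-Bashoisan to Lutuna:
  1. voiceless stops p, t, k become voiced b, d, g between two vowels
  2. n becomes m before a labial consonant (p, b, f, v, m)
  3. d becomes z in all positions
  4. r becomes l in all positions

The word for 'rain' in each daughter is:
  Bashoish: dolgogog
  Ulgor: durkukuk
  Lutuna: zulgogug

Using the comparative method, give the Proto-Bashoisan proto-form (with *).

*durgogug

Position 6: Bashoish has g, Ulgor has k, Lutuna has g. Bashoish preserves g here (none of its changes turn any other segment into g), so the proto-segment is *g.
Position 5: Bashoish has o, Ulgor has u, Lutuna has o. Lutuna preserves o here (none of its changes turn any other segment into o), so the proto-segment is *o.
Position 4: Bashoish has g, Ulgor has k, Lutuna has g. Bashoish preserves g here (none of its changes turn any other segment into g), so the proto-segment is *g.
Continuing position by position gives *durgogug; check it forward:
Bashoish: *durgogug > dorgogog > dolgogog  (by vowel merger, unconditioned shift)
Ulgor: *durgogug
  durgogug (rule 1 does not apply)
  durgogug → durgoguk   [final devoicing]
  durgoguk → durguguk   [vowel merger]
  durguguk → durkukuk   [unconditioned shift]
  giving Ulgor durkukuk.
Lutuna: start from *durgogug.
  rule 1: no change — durgogug
  rule 2: no change — durgogug
  rule 3 (unconditioned shift): durgogug → zurgogug
  rule 4 (unconditioned shift): zurgogug → zulgogug
  ⇒ Lutuna zulgogug
Only *durgogug yields all of Bashoish dolgogog, Ulgor durkukuk, Lutuna zulgogug.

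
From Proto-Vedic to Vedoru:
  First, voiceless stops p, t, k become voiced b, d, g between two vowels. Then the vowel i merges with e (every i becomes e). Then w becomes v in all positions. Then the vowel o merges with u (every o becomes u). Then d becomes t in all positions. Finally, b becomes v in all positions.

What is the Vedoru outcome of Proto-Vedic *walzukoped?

Vedoru: start from *walzukoped.
  rule 1 (intervocalic voicing): walzukoped → walzugobed
  rule 2: no change — walzugobed
  rule 3 (unconditioned shift): walzugobed → valzugobed
  rule 4 (vowel merger): valzugobed → valzugubed
  rule 5 (unconditioned shift): valzugubed → valzugubet
  rule 6 (unconditioned shift): valzugubet → valzuguvet
  ⇒ Vedoru valzuguvet

valzuguvet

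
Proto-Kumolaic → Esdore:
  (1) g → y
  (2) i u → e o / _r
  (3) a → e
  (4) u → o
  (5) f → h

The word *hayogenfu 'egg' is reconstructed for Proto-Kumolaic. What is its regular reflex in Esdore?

heyoyenho

Esdore: start from *hayogenfu.
  rule 1 (unconditioned shift): hayogenfu → hayoyenfu
  rule 2: no change — hayoyenfu
  rule 3 (vowel merger): hayoyenfu → heyoyenfu
  rule 4 (vowel merger): heyoyenfu → heyoyenfo
  rule 5 (unconditioned shift): heyoyenfo → heyoyenho
  ⇒ Esdore heyoyenho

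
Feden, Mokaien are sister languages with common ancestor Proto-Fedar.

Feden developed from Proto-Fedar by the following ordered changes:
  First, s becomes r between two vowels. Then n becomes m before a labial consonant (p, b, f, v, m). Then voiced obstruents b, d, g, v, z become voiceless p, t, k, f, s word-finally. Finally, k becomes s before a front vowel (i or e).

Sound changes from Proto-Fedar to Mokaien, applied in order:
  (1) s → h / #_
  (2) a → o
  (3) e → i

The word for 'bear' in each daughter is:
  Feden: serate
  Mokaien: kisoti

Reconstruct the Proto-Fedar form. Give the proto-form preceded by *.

*kesate

Position 3: Feden has r, Mokaien has s. Mokaien preserves s here (none of its changes turn any other segment into s), so the proto-segment is *s.
Position 6: Feden has e, Mokaien has i. Feden preserves e here (none of its changes turn any other segment into e), so the proto-segment is *e.
Position 2: Feden has e, Mokaien has i. Feden preserves e here (none of its changes turn any other segment into e), so the proto-segment is *e.
This points to *kesate. Verify forward in each daughter:
Feden: *kesate
  kesate → kerate   [rhotacism]
  kerate (rule 2 does not apply)
  kerate (rule 3 does not apply)
  kerate → serate   [palatalisation]
  giving Feden serate.
Mokaien: start from *kesate.
  rule 1: no change — kesate
  rule 2 (vowel merger): kesate → kesote
  rule 3 (vowel merger): kesote → kisoti
  ⇒ Mokaien kisoti
Only *kesate yields all of Feden serate, Mokaien kisoti.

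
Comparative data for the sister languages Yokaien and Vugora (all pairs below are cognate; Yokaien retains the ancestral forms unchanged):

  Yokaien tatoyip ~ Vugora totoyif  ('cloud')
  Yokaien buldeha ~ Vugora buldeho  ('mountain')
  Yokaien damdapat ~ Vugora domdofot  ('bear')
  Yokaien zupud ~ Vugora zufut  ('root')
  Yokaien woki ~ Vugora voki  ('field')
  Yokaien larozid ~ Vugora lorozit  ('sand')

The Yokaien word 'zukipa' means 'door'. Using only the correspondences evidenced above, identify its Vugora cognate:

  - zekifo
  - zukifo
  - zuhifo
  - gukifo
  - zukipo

damdapat ~ domdofot — Yokaien p corresponds to Vugora f between vowels (before a back vowel).
buldeha ~ buldeho — Yokaien a corresponds to Vugora o word-finally.
Applying these to Yokaien 'zukipa':
  zukipa → zukifa   (p→f between vowels (before a back vowel))
  zukifa → zukifo   (a→o word-finally)
So the Vugora cognate is 'zukifo'.

zukifo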